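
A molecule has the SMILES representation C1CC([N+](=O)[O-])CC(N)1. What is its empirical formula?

C5H10N2O2

Atom tally by fragment:
  cyclopentane ring core → C:5 H:10
  (− 2 ring H displaced by substituents)
  + NO2 → N:1 O:2
  + NH2 → N:1 H:2
Element totals:
  C: 5
  H: 10
  N: 2
  O: 2
Molecular formula: C5H10N2O2.
gcd of subscripts (5, 10, 2, 2) = 1, so the empirical formula equals the molecular formula.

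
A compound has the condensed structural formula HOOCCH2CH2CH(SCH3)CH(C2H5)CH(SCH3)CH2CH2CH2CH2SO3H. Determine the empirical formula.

Atom tally by fragment:
  HOOCCH2 → C:2 H:3 O:2
  CH2 → C:1 H:2
  CH(SCH3) → C:2 H:4 S:1
  CH(C2H5) → C:3 H:6
  CH(SCH3) → C:2 H:4 S:1
  CH2 → C:1 H:2
  CH2 → C:1 H:2
  CH2 → C:1 H:2
  CH2SO3H → C:1 H:3 S:1 O:3
Element totals:
  C: 14
  H: 28
  O: 5
  S: 3
Molecular formula: C14H28O5S3.
gcd of subscripts (14, 28, 5, 3) = 1, so the empirical formula equals the molecular formula.

C14H28O5S3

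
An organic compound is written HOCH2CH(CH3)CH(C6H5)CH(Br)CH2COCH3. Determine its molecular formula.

Atom tally by fragment:
  HOCH2 → C:1 H:3 O:1
  CH(CH3) → C:2 H:4
  CH(C6H5) → C:7 H:6
  CH(Br) → C:1 H:1 Br:1
  CH2COCH3 → C:3 H:5 O:1
Element totals:
  C: 14
  H: 19
  Br: 1
  O: 2

C14H19BrO2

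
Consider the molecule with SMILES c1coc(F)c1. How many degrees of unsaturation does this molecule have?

Atom tally by fragment:
  furan ring core → C:4 H:4 O:1
  (− 1 ring H displaced by substituents)
  + F → F:1
Element totals:
  C: 4
  H: 3
  F: 1
  O: 1
Molecular formula: C4H3FO.
DoU = (2C + 2 + N − H − X) / 2 = (2·4 + 2 + 0 − 3 − 1) / 2 = 3.

3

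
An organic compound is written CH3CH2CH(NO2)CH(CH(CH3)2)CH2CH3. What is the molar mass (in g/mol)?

Atom tally by fragment:
  CH3 → C:1 H:3
  CH2 → C:1 H:2
  CH(NO2) → C:1 H:1 N:1 O:2
  CH(CH(CH3)2) → C:4 H:8
  CH2 → C:1 H:2
  CH3 → C:1 H:3
Element totals:
  C: 9
  H: 19
  N: 1
  O: 2
Molecular formula: C9H19NO2.
  M = 9(12.011) + 19(1.008) + 14.007 + 2(15.999)
    = 108.099 + 19.152 + 14.007 + 31.998 = 173.256

173.26 g/mol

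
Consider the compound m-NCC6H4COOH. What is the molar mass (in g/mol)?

Element totals:
  C: 8
  H: 5
  N: 1
  O: 2
Molecular formula: C8H5NO2.
  M = 8(12.011) + 5(1.008) + 14.007 + 2(15.999)
    = 96.088 + 5.040 + 14.007 + 31.998 = 147.133

147.13 g/mol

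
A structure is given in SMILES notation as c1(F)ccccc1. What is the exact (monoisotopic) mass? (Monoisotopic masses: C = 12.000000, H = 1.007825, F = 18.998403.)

Atom tally by fragment:
  benzene ring core → C:6 H:6
  (− 1 ring H displaced by substituents)
  + F → F:1
Element totals:
  C: 6
  H: 5
  F: 1
Molecular formula: C6H5F.
  M = 6(12.0) + 5(1.007825) + 18.998403
    = 72.000000 + 5.039125 + 18.998403 = 96.037528

96.0375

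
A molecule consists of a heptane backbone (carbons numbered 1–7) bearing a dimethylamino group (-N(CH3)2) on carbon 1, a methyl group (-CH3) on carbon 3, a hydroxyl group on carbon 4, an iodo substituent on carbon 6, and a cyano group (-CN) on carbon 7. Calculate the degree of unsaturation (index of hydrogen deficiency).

2

Atom tally by fragment:
  (CH3)2NCH2 → C:3 H:8 N:1
  CH2 → C:1 H:2
  CH(CH3) → C:2 H:4
  CH(OH) → C:1 H:2 O:1
  CH2 → C:1 H:2
  CH(I) → C:1 H:1 I:1
  CH2CN → C:2 H:2 N:1
Element totals:
  C: 11
  H: 21
  I: 1
  N: 2
  O: 1
Molecular formula: C11H21IN2O.
DoU = (2C + 2 + N − H − X) / 2 = (2·11 + 2 + 2 − 21 − 1) / 2 = 2.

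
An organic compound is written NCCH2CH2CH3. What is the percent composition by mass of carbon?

69.52%

Atom tally by fragment:
  NCCH2 → C:2 H:2 N:1
  CH2 → C:1 H:2
  CH3 → C:1 H:3
Element totals:
  C: 4
  H: 7
  N: 1
Molecular formula: C4H7N.
Molar mass = 69.107 g/mol.
Mass from C: 4 × 12.011 = 48.044 g/mol.
%C = 48.044 / 69.107 × 100 = 69.52%.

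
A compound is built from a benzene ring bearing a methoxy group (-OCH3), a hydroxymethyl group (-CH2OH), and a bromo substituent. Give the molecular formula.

Atom tally by fragment:
  benzene ring core → C:6 H:6
  (− 3 ring H displaced by substituents)
  + OCH3 → C:1 H:3 O:1
  + CH2OH → C:1 H:3 O:1
  + Br → Br:1
Element totals:
  C: 8
  H: 9
  Br: 1
  O: 2

C8H9BrO2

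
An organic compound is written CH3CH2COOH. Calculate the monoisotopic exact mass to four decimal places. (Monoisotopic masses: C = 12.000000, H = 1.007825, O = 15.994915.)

74.0368

Atom tally by fragment:
  CH3 → C:1 H:3
  CH2COOH → C:2 H:3 O:2
Element totals:
  C: 3
  H: 6
  O: 2
Molecular formula: C3H6O2.
  M = 3(12.0) + 6(1.007825) + 2(15.994915)
    = 36.000000 + 6.046950 + 31.989830 = 74.036780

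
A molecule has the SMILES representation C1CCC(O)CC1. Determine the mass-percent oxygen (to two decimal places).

Atom tally by fragment:
  cyclohexane ring core → C:6 H:12
  (− 1 ring H displaced by substituents)
  + OH → O:1 H:1
Element totals:
  C: 6
  H: 12
  O: 1
Molecular formula: C6H12O.
Molar mass = 100.161 g/mol.
Mass from O: 1 × 15.999 = 15.999 g/mol.
%O = 15.999 / 100.161 × 100 = 15.97%.

15.97%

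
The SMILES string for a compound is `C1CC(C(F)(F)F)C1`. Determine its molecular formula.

Atom tally by fragment:
  cyclobutane ring core → C:4 H:8
  (− 1 ring H displaced by substituents)
  + CF3 → C:1 F:3
Element totals:
  C: 5
  H: 7
  F: 3

C5H7F3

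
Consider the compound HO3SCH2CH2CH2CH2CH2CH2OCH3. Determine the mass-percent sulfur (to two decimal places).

16.34%

Element totals:
  C: 7
  H: 16
  O: 4
  S: 1
Molecular formula: C7H16O4S.
Molar mass = 196.261 g/mol.
Mass from S: 1 × 32.06 = 32.060 g/mol.
%S = 32.060 / 196.261 × 100 = 16.34%.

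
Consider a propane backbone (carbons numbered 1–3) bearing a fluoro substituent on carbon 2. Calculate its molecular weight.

Atom tally by fragment:
  CH3 → C:1 H:3
  CH(F) → C:1 H:1 F:1
  CH3 → C:1 H:3
Element totals:
  C: 3
  H: 7
  F: 1
Molecular formula: C3H7F.
  M = 3(12.011) + 7(1.008) + 18.998
    = 36.033 + 7.056 + 18.998 = 62.087

62.09 g/mol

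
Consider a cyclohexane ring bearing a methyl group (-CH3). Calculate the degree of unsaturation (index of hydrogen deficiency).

Atom tally by fragment:
  cyclohexane ring core → C:6 H:12
  (− 1 ring H displaced by substituents)
  + CH3 → C:1 H:3
Element totals:
  C: 7
  H: 14
Molecular formula: C7H14.
DoU = (2C + 2 + N − H − X) / 2 = (2·7 + 2 + 0 − 14 − 0) / 2 = 1.

1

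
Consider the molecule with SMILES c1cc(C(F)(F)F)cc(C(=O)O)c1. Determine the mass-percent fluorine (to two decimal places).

Atom tally by fragment:
  benzene ring core → C:6 H:6
  (− 2 ring H displaced by substituents)
  + CF3 → C:1 F:3
  + COOH → C:1 H:1 O:2
Element totals:
  C: 8
  H: 5
  F: 3
  O: 2
Molecular formula: C8H5F3O2.
Molar mass = 190.120 g/mol.
Mass from F: 3 × 18.998 = 56.994 g/mol.
%F = 56.994 / 190.120 × 100 = 29.98%.

29.98%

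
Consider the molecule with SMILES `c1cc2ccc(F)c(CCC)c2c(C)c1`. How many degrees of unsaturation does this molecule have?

Atom tally by fragment:
  naphthalene ring system core → C:10 H:8
  (− 3 ring H displaced by substituents)
  + F → F:1
  + CH2CH2CH3 → C:3 H:7
  + CH3 → C:1 H:3
Element totals:
  C: 14
  H: 15
  F: 1
Molecular formula: C14H15F.
DoU = (2C + 2 + N − H − X) / 2 = (2·14 + 2 + 0 − 15 − 1) / 2 = 7.

7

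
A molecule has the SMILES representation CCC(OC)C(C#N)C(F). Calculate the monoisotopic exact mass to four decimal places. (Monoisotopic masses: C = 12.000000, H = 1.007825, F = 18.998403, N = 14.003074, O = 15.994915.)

Atom tally by fragment:
  CH3 → C:1 H:3
  CH2 → C:1 H:2
  CH(OCH3) → C:2 H:4 O:1
  CH(CN) → C:2 H:1 N:1
  CH2F → C:1 H:2 F:1
Element totals:
  C: 7
  H: 12
  F: 1
  N: 1
  O: 1
Molecular formula: C7H12FNO.
  M = 7(12.0) + 12(1.007825) + 18.998403 + 14.003074 + 15.994915
    = 84.000000 + 12.093900 + 18.998403 + 14.003074 + 15.994915 = 145.090292

145.0903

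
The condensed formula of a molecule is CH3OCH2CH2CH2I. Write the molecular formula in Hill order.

C4H9IO

Atom tally by fragment:
  CH3OCH2 → C:2 H:5 O:1
  CH2 → C:1 H:2
  CH2I → C:1 H:2 I:1
Element totals:
  C: 4
  H: 9
  I: 1
  O: 1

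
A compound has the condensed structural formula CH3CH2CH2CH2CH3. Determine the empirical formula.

C5H12

Element totals:
  C: 5
  H: 12
Molecular formula: C5H12.
gcd of subscripts (5, 12) = 1, so the empirical formula equals the molecular formula.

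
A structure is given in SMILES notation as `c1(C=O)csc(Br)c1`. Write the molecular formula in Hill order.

Atom tally by fragment:
  thiophene ring core → C:4 H:4 S:1
  (− 2 ring H displaced by substituents)
  + CHO → C:1 H:1 O:1
  + Br → Br:1
Element totals:
  C: 5
  H: 3
  Br: 1
  O: 1
  S: 1

C5H3BrOS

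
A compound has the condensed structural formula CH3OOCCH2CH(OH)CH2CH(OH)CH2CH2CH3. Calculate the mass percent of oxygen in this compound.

33.64%

Atom tally by fragment:
  CH3OOCCH2 → C:3 H:5 O:2
  CH(OH) → C:1 H:2 O:1
  CH2 → C:1 H:2
  CH(OH) → C:1 H:2 O:1
  CH2 → C:1 H:2
  CH2 → C:1 H:2
  CH3 → C:1 H:3
Element totals:
  C: 9
  H: 18
  O: 4
Molecular formula: C9H18O4.
Molar mass = 190.239 g/mol.
Mass from O: 4 × 15.999 = 63.996 g/mol.
%O = 63.996 / 190.239 × 100 = 33.64%.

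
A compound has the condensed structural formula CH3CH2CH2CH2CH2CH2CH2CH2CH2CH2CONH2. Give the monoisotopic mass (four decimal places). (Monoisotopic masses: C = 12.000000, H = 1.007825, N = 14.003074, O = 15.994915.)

Element totals:
  C: 11
  H: 23
  N: 1
  O: 1
Molecular formula: C11H23NO.
  M = 11(12.0) + 23(1.007825) + 14.003074 + 15.994915
    = 132.000000 + 23.179975 + 14.003074 + 15.994915 = 185.177964

185.1780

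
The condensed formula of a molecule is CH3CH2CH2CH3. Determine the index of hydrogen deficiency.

0

Atom tally by fragment:
  CH3 → C:1 H:3
  CH2 → C:1 H:2
  CH2 → C:1 H:2
  CH3 → C:1 H:3
Element totals:
  C: 4
  H: 10
Molecular formula: C4H10.
DoU = (2C + 2 + N − H − X) / 2 = (2·4 + 2 + 0 − 10 − 0) / 2 = 0.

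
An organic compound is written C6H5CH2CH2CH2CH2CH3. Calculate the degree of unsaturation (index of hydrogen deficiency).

Atom tally by fragment:
  C6H5CH2 → C:7 H:7
  CH2 → C:1 H:2
  CH2 → C:1 H:2
  CH2 → C:1 H:2
  CH3 → C:1 H:3
Element totals:
  C: 11
  H: 16
Molecular formula: C11H16.
DoU = (2C + 2 + N − H − X) / 2 = (2·11 + 2 + 0 − 16 − 0) / 2 = 4.

4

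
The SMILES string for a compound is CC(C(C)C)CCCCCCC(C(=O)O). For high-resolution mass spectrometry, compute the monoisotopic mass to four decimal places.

214.1933

Atom tally by fragment:
  CH3 → C:1 H:3
  CH(CH(CH3)2) → C:4 H:8
  CH2 → C:1 H:2
  CH2 → C:1 H:2
  CH2 → C:1 H:2
  CH2 → C:1 H:2
  CH2 → C:1 H:2
  CH2 → C:1 H:2
  CH2COOH → C:2 H:3 O:2
Element totals:
  C: 13
  H: 26
  O: 2
Molecular formula: C13H26O2.
  M = 13(12.0) + 26(1.007825) + 2(15.994915)
    = 156.000000 + 26.203450 + 31.989830 = 214.193280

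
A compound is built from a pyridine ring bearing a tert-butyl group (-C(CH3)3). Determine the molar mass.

Atom tally by fragment:
  pyridine ring core → C:5 H:5 N:1
  (− 1 ring H displaced by substituents)
  + C(CH3)3 → C:4 H:9
Element totals:
  C: 9
  H: 13
  N: 1
Molecular formula: C9H13N.
  M = 9(12.011) + 13(1.008) + 14.007
    = 108.099 + 13.104 + 14.007 = 135.210

135.21 g/mol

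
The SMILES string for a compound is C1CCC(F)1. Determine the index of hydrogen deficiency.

1

Atom tally by fragment:
  cyclobutane ring core → C:4 H:8
  (− 1 ring H displaced by substituents)
  + F → F:1
Element totals:
  C: 4
  H: 7
  F: 1
Molecular formula: C4H7F.
DoU = (2C + 2 + N − H − X) / 2 = (2·4 + 2 + 0 − 7 − 1) / 2 = 1.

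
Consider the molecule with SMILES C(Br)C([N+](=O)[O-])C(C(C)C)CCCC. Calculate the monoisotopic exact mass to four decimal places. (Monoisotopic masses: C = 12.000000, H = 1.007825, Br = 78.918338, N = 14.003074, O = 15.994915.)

Atom tally by fragment:
  BrCH2 → C:1 H:2 Br:1
  CH(NO2) → C:1 H:1 N:1 O:2
  CH(CH(CH3)2) → C:4 H:8
  CH2 → C:1 H:2
  CH2 → C:1 H:2
  CH2 → C:1 H:2
  CH3 → C:1 H:3
Element totals:
  C: 10
  H: 20
  Br: 1
  N: 1
  O: 2
Molecular formula: C10H20BrNO2.
  M = 10(12.0) + 20(1.007825) + 78.918338 + 14.003074 + 2(15.994915)
    = 120.000000 + 20.156500 + 78.918338 + 14.003074 + 31.989830 = 265.067742

265.0677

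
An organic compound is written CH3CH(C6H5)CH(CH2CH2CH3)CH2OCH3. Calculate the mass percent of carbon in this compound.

81.50%

Atom tally by fragment:
  CH3 → C:1 H:3
  CH(C6H5) → C:7 H:6
  CH(CH2CH2CH3) → C:4 H:8
  CH2OCH3 → C:2 H:5 O:1
Element totals:
  C: 14
  H: 22
  O: 1
Molecular formula: C14H22O.
Molar mass = 206.329 g/mol.
Mass from C: 14 × 12.011 = 168.154 g/mol.
%C = 168.154 / 206.329 × 100 = 81.50%.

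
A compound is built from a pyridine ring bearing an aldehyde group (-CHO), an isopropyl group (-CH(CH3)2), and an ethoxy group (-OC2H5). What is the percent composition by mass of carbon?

Atom tally by fragment:
  pyridine ring core → C:5 H:5 N:1
  (− 3 ring H displaced by substituents)
  + CHO → C:1 H:1 O:1
  + CH(CH3)2 → C:3 H:7
  + OC2H5 → C:2 H:5 O:1
Element totals:
  C: 11
  H: 15
  N: 1
  O: 2
Molecular formula: C11H15NO2.
Molar mass = 193.246 g/mol.
Mass from C: 11 × 12.011 = 132.121 g/mol.
%C = 132.121 / 193.246 × 100 = 68.37%.

68.37%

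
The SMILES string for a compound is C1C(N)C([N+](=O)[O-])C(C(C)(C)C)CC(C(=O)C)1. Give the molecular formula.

Atom tally by fragment:
  cyclohexane ring core → C:6 H:12
  (− 4 ring H displaced by substituents)
  + NH2 → N:1 H:2
  + NO2 → N:1 O:2
  + C(CH3)3 → C:4 H:9
  + COCH3 → C:2 H:3 O:1
Element totals:
  C: 12
  H: 22
  N: 2
  O: 3

C12H22N2O3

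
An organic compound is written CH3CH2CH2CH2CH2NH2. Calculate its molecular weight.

Atom tally by fragment:
  CH3 → C:1 H:3
  CH2 → C:1 H:2
  CH2 → C:1 H:2
  CH2 → C:1 H:2
  CH2NH2 → C:1 H:4 N:1
Element totals:
  C: 5
  H: 13
  N: 1
Molecular formula: C5H13N.
  M = 5(12.011) + 13(1.008) + 14.007
    = 60.055 + 13.104 + 14.007 = 87.166

87.17 g/mol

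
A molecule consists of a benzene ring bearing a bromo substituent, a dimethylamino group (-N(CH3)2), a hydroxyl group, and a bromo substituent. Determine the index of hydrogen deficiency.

4

Atom tally by fragment:
  benzene ring core → C:6 H:6
  (− 4 ring H displaced by substituents)
  + Br → Br:1
  + N(CH3)2 → N:1 C:2 H:6
  + OH → O:1 H:1
  + Br → Br:1
Element totals:
  C: 8
  H: 9
  Br: 2
  N: 1
  O: 1
Molecular formula: C8H9Br2NO.
DoU = (2C + 2 + N − H − X) / 2 = (2·8 + 2 + 1 − 9 − 2) / 2 = 4.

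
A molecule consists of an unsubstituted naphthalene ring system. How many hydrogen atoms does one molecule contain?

8

Atom tally by fragment:
  naphthalene ring system core → C:10 H:8
Element totals:
  C: 10
  H: 8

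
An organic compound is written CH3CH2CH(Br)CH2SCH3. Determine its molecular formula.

Element totals:
  C: 5
  H: 11
  Br: 1
  S: 1

C5H11BrS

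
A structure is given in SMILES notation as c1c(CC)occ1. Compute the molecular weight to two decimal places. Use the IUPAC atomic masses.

Atom tally by fragment:
  furan ring core → C:4 H:4 O:1
  (− 1 ring H displaced by substituents)
  + C2H5 → C:2 H:5
Element totals:
  C: 6
  H: 8
  O: 1
Molecular formula: C6H8O.
  M = 6(12.011) + 8(1.008) + 15.999
    = 72.066 + 8.064 + 15.999 = 96.129

96.13 g/mol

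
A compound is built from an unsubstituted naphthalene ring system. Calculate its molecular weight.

Atom tally by fragment:
  naphthalene ring system core → C:10 H:8
Element totals:
  C: 10
  H: 8
Molecular formula: C10H8.
  M = 10(12.011) + 8(1.008)
    = 120.110 + 8.064 = 128.174

128.17 g/mol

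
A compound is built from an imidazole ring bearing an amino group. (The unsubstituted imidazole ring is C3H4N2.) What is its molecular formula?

Atom tally by fragment:
  imidazole ring core → C:3 H:4 N:2
  (− 1 ring H displaced by substituents)
  + NH2 → N:1 H:2
Element totals:
  C: 3
  H: 5
  N: 3

C3H5N3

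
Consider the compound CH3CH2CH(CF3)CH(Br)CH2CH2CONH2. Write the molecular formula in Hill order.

Atom tally by fragment:
  CH3 → C:1 H:3
  CH2 → C:1 H:2
  CH(CF3) → C:2 H:1 F:3
  CH(Br) → C:1 H:1 Br:1
  CH2 → C:1 H:2
  CH2CONH2 → C:2 H:4 O:1 N:1
Element totals:
  C: 8
  H: 13
  Br: 1
  F: 3
  N: 1
  O: 1

C8H13BrF3NO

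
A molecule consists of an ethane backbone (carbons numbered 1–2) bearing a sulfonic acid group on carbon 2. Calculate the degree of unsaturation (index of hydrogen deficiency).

Atom tally by fragment:
  CH3 → C:1 H:3
  CH2SO3H → C:1 H:3 S:1 O:3
Element totals:
  C: 2
  H: 6
  O: 3
  S: 1
Molecular formula: C2H6O3S.
DoU = (2C + 2 + N − H − X) / 2 = (2·2 + 2 + 0 − 6 − 0) / 2 = 0.

0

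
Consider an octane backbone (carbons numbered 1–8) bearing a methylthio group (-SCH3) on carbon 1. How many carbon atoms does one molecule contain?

Atom tally by fragment:
  CH3SCH2 → C:2 H:5 S:1
  CH2 → C:1 H:2
  CH2 → C:1 H:2
  CH2 → C:1 H:2
  CH2 → C:1 H:2
  CH2 → C:1 H:2
  CH2 → C:1 H:2
  CH3 → C:1 H:3
Element totals:
  C: 9
  H: 20
  S: 1

9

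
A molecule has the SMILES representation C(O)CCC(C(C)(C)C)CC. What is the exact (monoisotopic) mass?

158.1671

Atom tally by fragment:
  HOCH2 → C:1 H:3 O:1
  CH2 → C:1 H:2
  CH2 → C:1 H:2
  CH(C(CH3)3) → C:5 H:10
  CH2 → C:1 H:2
  CH3 → C:1 H:3
Element totals:
  C: 10
  H: 22
  O: 1
Molecular formula: C10H22O.
  M = 10(12.0) + 22(1.007825) + 15.994915
    = 120.000000 + 22.172150 + 15.994915 = 158.167065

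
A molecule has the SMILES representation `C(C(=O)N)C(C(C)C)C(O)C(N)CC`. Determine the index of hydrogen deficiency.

1

Atom tally by fragment:
  H2NOCCH2 → C:2 H:4 O:1 N:1
  CH(CH(CH3)2) → C:4 H:8
  CH(OH) → C:1 H:2 O:1
  CH(NH2) → C:1 H:3 N:1
  CH2 → C:1 H:2
  CH3 → C:1 H:3
Element totals:
  C: 10
  H: 22
  N: 2
  O: 2
Molecular formula: C10H22N2O2.
DoU = (2C + 2 + N − H − X) / 2 = (2·10 + 2 + 2 − 22 − 0) / 2 = 1.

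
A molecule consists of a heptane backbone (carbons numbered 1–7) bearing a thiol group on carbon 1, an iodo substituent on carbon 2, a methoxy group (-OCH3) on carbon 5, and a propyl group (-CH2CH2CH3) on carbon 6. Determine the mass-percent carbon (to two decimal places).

Atom tally by fragment:
  HSCH2 → C:1 H:3 S:1
  CH(I) → C:1 H:1 I:1
  CH2 → C:1 H:2
  CH2 → C:1 H:2
  CH(OCH3) → C:2 H:4 O:1
  CH(CH2CH2CH3) → C:4 H:8
  CH3 → C:1 H:3
Element totals:
  C: 11
  H: 23
  I: 1
  O: 1
  S: 1
Molecular formula: C11H23IOS.
Molar mass = 330.268 g/mol.
Mass from C: 11 × 12.011 = 132.121 g/mol.
%C = 132.121 / 330.268 × 100 = 40.00%.

40.00%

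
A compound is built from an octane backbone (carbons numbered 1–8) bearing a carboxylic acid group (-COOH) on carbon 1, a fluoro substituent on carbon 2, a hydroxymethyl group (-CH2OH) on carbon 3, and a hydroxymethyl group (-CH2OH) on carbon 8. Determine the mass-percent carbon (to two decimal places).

Atom tally by fragment:
  HOOCCH2 → C:2 H:3 O:2
  CH(F) → C:1 H:1 F:1
  CH(CH2OH) → C:2 H:4 O:1
  CH2 → C:1 H:2
  CH2 → C:1 H:2
  CH2 → C:1 H:2
  CH2 → C:1 H:2
  CH2CH2OH → C:2 H:5 O:1
Element totals:
  C: 11
  H: 21
  F: 1
  O: 4
Molecular formula: C11H21FO4.
Molar mass = 236.283 g/mol.
Mass from C: 11 × 12.011 = 132.121 g/mol.
%C = 132.121 / 236.283 × 100 = 55.92%.

55.92%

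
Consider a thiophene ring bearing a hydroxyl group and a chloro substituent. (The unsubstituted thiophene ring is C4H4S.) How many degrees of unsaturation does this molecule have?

Atom tally by fragment:
  thiophene ring core → C:4 H:4 S:1
  (− 2 ring H displaced by substituents)
  + OH → O:1 H:1
  + Cl → Cl:1
Element totals:
  C: 4
  H: 3
  Cl: 1
  O: 1
  S: 1
Molecular formula: C4H3ClOS.
DoU = (2C + 2 + N − H − X) / 2 = (2·4 + 2 + 0 − 3 − 1) / 2 = 3.

3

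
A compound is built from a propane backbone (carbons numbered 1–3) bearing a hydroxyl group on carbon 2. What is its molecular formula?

C3H8O

Atom tally by fragment:
  CH3 → C:1 H:3
  CH(OH) → C:1 H:2 O:1
  CH3 → C:1 H:3
Element totals:
  C: 3
  H: 8
  O: 1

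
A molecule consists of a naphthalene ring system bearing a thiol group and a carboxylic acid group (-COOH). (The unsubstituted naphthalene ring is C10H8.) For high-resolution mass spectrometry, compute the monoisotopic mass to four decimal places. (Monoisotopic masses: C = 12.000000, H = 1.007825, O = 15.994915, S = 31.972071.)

Atom tally by fragment:
  naphthalene ring system core → C:10 H:8
  (− 2 ring H displaced by substituents)
  + SH → S:1 H:1
  + COOH → C:1 H:1 O:2
Element totals:
  C: 11
  H: 8
  O: 2
  S: 1
Molecular formula: C11H8O2S.
  M = 11(12.0) + 8(1.007825) + 2(15.994915) + 31.972071
    = 132.000000 + 8.062600 + 31.989830 + 31.972071 = 204.024501

204.0245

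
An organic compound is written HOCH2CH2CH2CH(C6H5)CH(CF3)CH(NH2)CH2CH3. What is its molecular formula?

C15H22F3NO

Atom tally by fragment:
  HOCH2CH2 → C:2 H:5 O:1
  CH2 → C:1 H:2
  CH(C6H5) → C:7 H:6
  CH(CF3) → C:2 H:1 F:3
  CH(NH2) → C:1 H:3 N:1
  CH2 → C:1 H:2
  CH3 → C:1 H:3
Element totals:
  C: 15
  H: 22
  F: 3
  N: 1
  O: 1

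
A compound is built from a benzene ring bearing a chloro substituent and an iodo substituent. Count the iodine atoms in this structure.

Atom tally by fragment:
  benzene ring core → C:6 H:6
  (− 2 ring H displaced by substituents)
  + Cl → Cl:1
  + I → I:1
Element totals:
  C: 6
  H: 4
  Cl: 1
  I: 1

1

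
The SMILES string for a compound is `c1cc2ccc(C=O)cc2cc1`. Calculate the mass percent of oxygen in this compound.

Atom tally by fragment:
  naphthalene ring system core → C:10 H:8
  (− 1 ring H displaced by substituents)
  + CHO → C:1 H:1 O:1
Element totals:
  C: 11
  H: 8
  O: 1
Molecular formula: C11H8O.
Molar mass = 156.184 g/mol.
Mass from O: 1 × 15.999 = 15.999 g/mol.
%O = 15.999 / 156.184 × 100 = 10.24%.

10.24%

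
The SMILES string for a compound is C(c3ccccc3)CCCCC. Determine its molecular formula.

C12H18

Atom tally by fragment:
  C6H5CH2 → C:7 H:7
  CH2 → C:1 H:2
  CH2 → C:1 H:2
  CH2 → C:1 H:2
  CH2 → C:1 H:2
  CH3 → C:1 H:3
Element totals:
  C: 12
  H: 18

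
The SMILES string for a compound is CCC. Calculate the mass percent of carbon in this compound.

81.71%

Atom tally by fragment:
  CH3 → C:1 H:3
  CH2 → C:1 H:2
  CH3 → C:1 H:3
Element totals:
  C: 3
  H: 8
Molecular formula: C3H8.
Molar mass = 44.097 g/mol.
Mass from C: 3 × 12.011 = 36.033 g/mol.
%C = 36.033 / 44.097 × 100 = 81.71%.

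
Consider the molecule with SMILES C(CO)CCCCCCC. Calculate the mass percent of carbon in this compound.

Atom tally by fragment:
  HOCH2CH2 → C:2 H:5 O:1
  CH2 → C:1 H:2
  CH2 → C:1 H:2
  CH2 → C:1 H:2
  CH2 → C:1 H:2
  CH2 → C:1 H:2
  CH2 → C:1 H:2
  CH3 → C:1 H:3
Element totals:
  C: 9
  H: 20
  O: 1
Molecular formula: C9H20O.
Molar mass = 144.258 g/mol.
Mass from C: 9 × 12.011 = 108.099 g/mol.
%C = 108.099 / 144.258 × 100 = 74.93%.

74.93%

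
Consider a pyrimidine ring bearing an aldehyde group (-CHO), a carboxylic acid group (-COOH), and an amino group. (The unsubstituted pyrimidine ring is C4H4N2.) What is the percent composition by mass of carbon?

Atom tally by fragment:
  pyrimidine ring core → C:4 H:4 N:2
  (− 3 ring H displaced by substituents)
  + CHO → C:1 H:1 O:1
  + COOH → C:1 H:1 O:2
  + NH2 → N:1 H:2
Element totals:
  C: 6
  H: 5
  N: 3
  O: 3
Molecular formula: C6H5N3O3.
Molar mass = 167.124 g/mol.
Mass from C: 6 × 12.011 = 72.066 g/mol.
%C = 72.066 / 167.124 × 100 = 43.12%.

43.12%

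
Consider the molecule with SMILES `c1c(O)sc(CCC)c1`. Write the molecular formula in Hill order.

C7H10OS

Atom tally by fragment:
  thiophene ring core → C:4 H:4 S:1
  (− 2 ring H displaced by substituents)
  + OH → O:1 H:1
  + CH2CH2CH3 → C:3 H:7
Element totals:
  C: 7
  H: 10
  O: 1
  S: 1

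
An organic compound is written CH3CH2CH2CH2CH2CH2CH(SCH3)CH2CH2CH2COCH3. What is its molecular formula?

Atom tally by fragment:
  CH3 → C:1 H:3
  CH2 → C:1 H:2
  CH2 → C:1 H:2
  CH2 → C:1 H:2
  CH2 → C:1 H:2
  CH2 → C:1 H:2
  CH(SCH3) → C:2 H:4 S:1
  CH2 → C:1 H:2
  CH2 → C:1 H:2
  CH2COCH3 → C:3 H:5 O:1
Element totals:
  C: 13
  H: 26
  O: 1
  S: 1

C13H26OS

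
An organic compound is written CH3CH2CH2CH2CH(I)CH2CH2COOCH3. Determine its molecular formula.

C9H17IO2

Atom tally by fragment:
  CH3 → C:1 H:3
  CH2 → C:1 H:2
  CH2 → C:1 H:2
  CH2 → C:1 H:2
  CH(I) → C:1 H:1 I:1
  CH2 → C:1 H:2
  CH2COOCH3 → C:3 H:5 O:2
Element totals:
  C: 9
  H: 17
  I: 1
  O: 2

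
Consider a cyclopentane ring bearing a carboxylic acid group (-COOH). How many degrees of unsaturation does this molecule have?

2

Atom tally by fragment:
  cyclopentane ring core → C:5 H:10
  (− 1 ring H displaced by substituents)
  + COOH → C:1 H:1 O:2
Element totals:
  C: 6
  H: 10
  O: 2
Molecular formula: C6H10O2.
DoU = (2C + 2 + N − H − X) / 2 = (2·6 + 2 + 0 − 10 − 0) / 2 = 2.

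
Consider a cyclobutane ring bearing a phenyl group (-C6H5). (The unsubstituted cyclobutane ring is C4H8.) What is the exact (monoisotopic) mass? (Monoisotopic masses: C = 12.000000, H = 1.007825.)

Atom tally by fragment:
  cyclobutane ring core → C:4 H:8
  (− 1 ring H displaced by substituents)
  + C6H5 → C:6 H:5
Element totals:
  C: 10
  H: 12
Molecular formula: C10H12.
  M = 10(12.0) + 12(1.007825)
    = 120.000000 + 12.093900 = 132.093900

132.0939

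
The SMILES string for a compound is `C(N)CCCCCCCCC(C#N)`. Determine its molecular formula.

C11H22N2

Atom tally by fragment:
  H2NCH2 → C:1 H:4 N:1
  CH2 → C:1 H:2
  CH2 → C:1 H:2
  CH2 → C:1 H:2
  CH2 → C:1 H:2
  CH2 → C:1 H:2
  CH2 → C:1 H:2
  CH2 → C:1 H:2
  CH2 → C:1 H:2
  CH2CN → C:2 H:2 N:1
Element totals:
  C: 11
  H: 22
  N: 2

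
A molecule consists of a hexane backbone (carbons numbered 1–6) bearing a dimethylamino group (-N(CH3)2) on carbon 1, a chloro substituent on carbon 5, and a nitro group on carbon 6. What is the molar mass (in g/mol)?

208.69 g/mol

Atom tally by fragment:
  (CH3)2NCH2 → C:3 H:8 N:1
  CH2 → C:1 H:2
  CH2 → C:1 H:2
  CH2 → C:1 H:2
  CH(Cl) → C:1 H:1 Cl:1
  CH2NO2 → C:1 H:2 N:1 O:2
Element totals:
  C: 8
  H: 17
  Cl: 1
  N: 2
  O: 2
Molecular formula: C8H17ClN2O2.
  M = 8(12.011) + 17(1.008) + 35.45 + 2(14.007) + 2(15.999)
    = 96.088 + 17.136 + 35.450 + 28.014 + 31.998 = 208.686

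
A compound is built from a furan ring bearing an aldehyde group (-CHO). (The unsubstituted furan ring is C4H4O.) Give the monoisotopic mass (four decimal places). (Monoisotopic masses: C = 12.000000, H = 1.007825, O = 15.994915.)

96.0211

Atom tally by fragment:
  furan ring core → C:4 H:4 O:1
  (− 1 ring H displaced by substituents)
  + CHO → C:1 H:1 O:1
Element totals:
  C: 5
  H: 4
  O: 2
Molecular formula: C5H4O2.
  M = 5(12.0) + 4(1.007825) + 2(15.994915)
    = 60.000000 + 4.031300 + 31.989830 = 96.021130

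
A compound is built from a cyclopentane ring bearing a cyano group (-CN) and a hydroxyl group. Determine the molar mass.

Atom tally by fragment:
  cyclopentane ring core → C:5 H:10
  (− 2 ring H displaced by substituents)
  + CN → C:1 N:1
  + OH → O:1 H:1
Element totals:
  C: 6
  H: 9
  N: 1
  O: 1
Molecular formula: C6H9NO.
  M = 6(12.011) + 9(1.008) + 14.007 + 15.999
    = 72.066 + 9.072 + 14.007 + 15.999 = 111.144

111.14 g/mol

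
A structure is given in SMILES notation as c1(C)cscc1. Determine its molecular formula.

Atom tally by fragment:
  thiophene ring core → C:4 H:4 S:1
  (− 1 ring H displaced by substituents)
  + CH3 → C:1 H:3
Element totals:
  C: 5
  H: 6
  S: 1

C5H6S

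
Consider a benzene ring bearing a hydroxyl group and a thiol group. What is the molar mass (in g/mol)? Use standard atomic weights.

Atom tally by fragment:
  benzene ring core → C:6 H:6
  (− 2 ring H displaced by substituents)
  + OH → O:1 H:1
  + SH → S:1 H:1
Element totals:
  C: 6
  H: 6
  O: 1
  S: 1
Molecular formula: C6H6OS.
  M = 6(12.011) + 6(1.008) + 15.999 + 32.06
    = 72.066 + 6.048 + 15.999 + 32.060 = 126.173

126.17 g/mol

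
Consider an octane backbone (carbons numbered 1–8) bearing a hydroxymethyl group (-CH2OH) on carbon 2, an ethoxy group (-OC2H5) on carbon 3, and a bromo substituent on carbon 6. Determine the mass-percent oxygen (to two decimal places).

11.97%

Atom tally by fragment:
  CH3 → C:1 H:3
  CH(CH2OH) → C:2 H:4 O:1
  CH(OC2H5) → C:3 H:6 O:1
  CH2 → C:1 H:2
  CH2 → C:1 H:2
  CH(Br) → C:1 H:1 Br:1
  CH2 → C:1 H:2
  CH3 → C:1 H:3
Element totals:
  C: 11
  H: 23
  Br: 1
  O: 2
Molecular formula: C11H23BrO2.
Molar mass = 267.207 g/mol.
Mass from O: 2 × 15.999 = 31.998 g/mol.
%O = 31.998 / 267.207 × 100 = 11.97%.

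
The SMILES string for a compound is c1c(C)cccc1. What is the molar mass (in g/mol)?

92.14 g/mol

Atom tally by fragment:
  benzene ring core → C:6 H:6
  (− 1 ring H displaced by substituents)
  + CH3 → C:1 H:3
Element totals:
  C: 7
  H: 8
Molecular formula: C7H8.
  M = 7(12.011) + 8(1.008)
    = 84.077 + 8.064 = 92.141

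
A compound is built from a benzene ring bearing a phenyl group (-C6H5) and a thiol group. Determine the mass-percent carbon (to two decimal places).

Atom tally by fragment:
  benzene ring core → C:6 H:6
  (− 2 ring H displaced by substituents)
  + C6H5 → C:6 H:5
  + SH → S:1 H:1
Element totals:
  C: 12
  H: 10
  S: 1
Molecular formula: C12H10S.
Molar mass = 186.272 g/mol.
Mass from C: 12 × 12.011 = 144.132 g/mol.
%C = 144.132 / 186.272 × 100 = 77.38%.

77.38%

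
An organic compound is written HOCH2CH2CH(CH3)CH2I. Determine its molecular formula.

C5H11IO

Element totals:
  C: 5
  H: 11
  I: 1
  O: 1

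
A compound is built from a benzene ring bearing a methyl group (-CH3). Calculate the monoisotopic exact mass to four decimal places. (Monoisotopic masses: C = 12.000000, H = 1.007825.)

Atom tally by fragment:
  benzene ring core → C:6 H:6
  (− 1 ring H displaced by substituents)
  + CH3 → C:1 H:3
Element totals:
  C: 7
  H: 8
Molecular formula: C7H8.
  M = 7(12.0) + 8(1.007825)
    = 84.000000 + 8.062600 = 92.062600

92.0626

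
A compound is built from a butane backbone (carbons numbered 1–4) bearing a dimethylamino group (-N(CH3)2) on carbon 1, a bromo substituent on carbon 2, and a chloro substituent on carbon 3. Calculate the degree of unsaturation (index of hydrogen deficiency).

Atom tally by fragment:
  (CH3)2NCH2 → C:3 H:8 N:1
  CH(Br) → C:1 H:1 Br:1
  CH(Cl) → C:1 H:1 Cl:1
  CH3 → C:1 H:3
Element totals:
  C: 6
  H: 13
  Br: 1
  Cl: 1
  N: 1
Molecular formula: C6H13BrClN.
DoU = (2C + 2 + N − H − X) / 2 = (2·6 + 2 + 1 − 13 − 2) / 2 = 0.

0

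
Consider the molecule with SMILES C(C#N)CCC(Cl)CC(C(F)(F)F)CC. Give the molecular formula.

C10H15ClF3N

Atom tally by fragment:
  NCCH2 → C:2 H:2 N:1
  CH2 → C:1 H:2
  CH2 → C:1 H:2
  CH(Cl) → C:1 H:1 Cl:1
  CH2 → C:1 H:2
  CH(CF3) → C:2 H:1 F:3
  CH2 → C:1 H:2
  CH3 → C:1 H:3
Element totals:
  C: 10
  H: 15
  Cl: 1
  F: 3
  N: 1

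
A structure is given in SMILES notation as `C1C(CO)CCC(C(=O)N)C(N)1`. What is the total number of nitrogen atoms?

2

Atom tally by fragment:
  cyclohexane ring core → C:6 H:12
  (− 3 ring H displaced by substituents)
  + CH2OH → C:1 H:3 O:1
  + CONH2 → C:1 H:2 O:1 N:1
  + NH2 → N:1 H:2
Element totals:
  C: 8
  H: 16
  N: 2
  O: 2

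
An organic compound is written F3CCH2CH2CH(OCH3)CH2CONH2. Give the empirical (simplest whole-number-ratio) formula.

C7H12F3NO2

Atom tally by fragment:
  F3CCH2 → C:2 H:2 F:3
  CH2 → C:1 H:2
  CH(OCH3) → C:2 H:4 O:1
  CH2CONH2 → C:2 H:4 O:1 N:1
Element totals:
  C: 7
  H: 12
  F: 3
  N: 1
  O: 2
Molecular formula: C7H12F3NO2.
gcd of subscripts (7, 3, 12, 1, 2) = 1, so the empirical formula equals the molecular formula.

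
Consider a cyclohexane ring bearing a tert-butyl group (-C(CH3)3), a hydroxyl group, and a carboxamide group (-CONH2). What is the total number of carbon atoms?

11

Atom tally by fragment:
  cyclohexane ring core → C:6 H:12
  (− 3 ring H displaced by substituents)
  + C(CH3)3 → C:4 H:9
  + OH → O:1 H:1
  + CONH2 → C:1 H:2 O:1 N:1
Element totals:
  C: 11
  H: 21
  N: 1
  O: 2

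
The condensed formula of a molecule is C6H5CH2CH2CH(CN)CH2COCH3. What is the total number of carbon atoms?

13

Atom tally by fragment:
  C6H5CH2 → C:7 H:7
  CH2 → C:1 H:2
  CH(CN) → C:2 H:1 N:1
  CH2COCH3 → C:3 H:5 O:1
Element totals:
  C: 13
  H: 15
  N: 1
  O: 1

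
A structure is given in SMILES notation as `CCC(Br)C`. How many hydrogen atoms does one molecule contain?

Atom tally by fragment:
  CH3 → C:1 H:3
  CH2 → C:1 H:2
  CH(Br) → C:1 H:1 Br:1
  CH3 → C:1 H:3
Element totals:
  C: 4
  H: 9
  Br: 1

9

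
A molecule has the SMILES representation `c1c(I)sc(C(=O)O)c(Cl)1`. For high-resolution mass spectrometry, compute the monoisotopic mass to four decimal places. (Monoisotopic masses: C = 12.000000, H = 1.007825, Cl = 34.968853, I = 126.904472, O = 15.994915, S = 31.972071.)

287.8509

Atom tally by fragment:
  thiophene ring core → C:4 H:4 S:1
  (− 3 ring H displaced by substituents)
  + I → I:1
  + COOH → C:1 H:1 O:2
  + Cl → Cl:1
Element totals:
  C: 5
  H: 2
  Cl: 1
  I: 1
  O: 2
  S: 1
Molecular formula: C5H2ClIO2S.
  M = 5(12.0) + 2(1.007825) + 34.968853 + 126.904472 + 2(15.994915) + 31.972071
    = 60.000000 + 2.015650 + 34.968853 + 126.904472 + 31.989830 + 31.972071 = 287.850876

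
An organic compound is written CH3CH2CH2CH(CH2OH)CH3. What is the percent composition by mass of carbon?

70.53%

Element totals:
  C: 6
  H: 14
  O: 1
Molecular formula: C6H14O.
Molar mass = 102.177 g/mol.
Mass from C: 6 × 12.011 = 72.066 g/mol.
%C = 72.066 / 102.177 × 100 = 70.53%.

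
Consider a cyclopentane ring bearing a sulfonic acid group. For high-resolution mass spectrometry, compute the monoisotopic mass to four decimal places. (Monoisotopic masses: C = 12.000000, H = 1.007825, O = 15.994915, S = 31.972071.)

150.0351

Atom tally by fragment:
  cyclopentane ring core → C:5 H:10
  (− 1 ring H displaced by substituents)
  + SO3H → S:1 O:3 H:1
Element totals:
  C: 5
  H: 10
  O: 3
  S: 1
Molecular formula: C5H10O3S.
  M = 5(12.0) + 10(1.007825) + 3(15.994915) + 31.972071
    = 60.000000 + 10.078250 + 47.984745 + 31.972071 = 150.035066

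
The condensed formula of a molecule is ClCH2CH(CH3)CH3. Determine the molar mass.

92.57 g/mol

Element totals:
  C: 4
  H: 9
  Cl: 1
Molecular formula: C4H9Cl.
  M = 4(12.011) + 9(1.008) + 35.45
    = 48.044 + 9.072 + 35.450 = 92.566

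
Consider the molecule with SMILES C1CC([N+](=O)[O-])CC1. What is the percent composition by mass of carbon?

Atom tally by fragment:
  cyclopentane ring core → C:5 H:10
  (− 1 ring H displaced by substituents)
  + NO2 → N:1 O:2
Element totals:
  C: 5
  H: 9
  N: 1
  O: 2
Molecular formula: C5H9NO2.
Molar mass = 115.132 g/mol.
Mass from C: 5 × 12.011 = 60.055 g/mol.
%C = 60.055 / 115.132 × 100 = 52.16%.

52.16%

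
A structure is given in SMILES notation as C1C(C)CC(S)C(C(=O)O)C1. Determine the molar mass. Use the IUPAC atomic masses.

Atom tally by fragment:
  cyclohexane ring core → C:6 H:12
  (− 3 ring H displaced by substituents)
  + CH3 → C:1 H:3
  + SH → S:1 H:1
  + COOH → C:1 H:1 O:2
Element totals:
  C: 8
  H: 14
  O: 2
  S: 1
Molecular formula: C8H14O2S.
  M = 8(12.011) + 14(1.008) + 2(15.999) + 32.06
    = 96.088 + 14.112 + 31.998 + 32.060 = 174.258

174.26 g/mol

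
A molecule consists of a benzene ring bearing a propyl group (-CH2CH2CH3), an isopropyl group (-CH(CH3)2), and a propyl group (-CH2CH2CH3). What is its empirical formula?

Atom tally by fragment:
  benzene ring core → C:6 H:6
  (− 3 ring H displaced by substituents)
  + CH2CH2CH3 → C:3 H:7
  + CH(CH3)2 → C:3 H:7
  + CH2CH2CH3 → C:3 H:7
Element totals:
  C: 15
  H: 24
Molecular formula: C15H24.
gcd of subscripts = 3; dividing each by 3:
  C: 15/3 = 5
  H: 24/3 = 8

C5H8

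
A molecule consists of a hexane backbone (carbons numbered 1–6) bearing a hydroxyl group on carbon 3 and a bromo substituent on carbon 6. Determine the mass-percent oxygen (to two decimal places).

Atom tally by fragment:
  CH3 → C:1 H:3
  CH2 → C:1 H:2
  CH(OH) → C:1 H:2 O:1
  CH2 → C:1 H:2
  CH2 → C:1 H:2
  CH2Br → C:1 H:2 Br:1
Element totals:
  C: 6
  H: 13
  Br: 1
  O: 1
Molecular formula: C6H13BrO.
Molar mass = 181.073 g/mol.
Mass from O: 1 × 15.999 = 15.999 g/mol.
%O = 15.999 / 181.073 × 100 = 8.84%.

8.84%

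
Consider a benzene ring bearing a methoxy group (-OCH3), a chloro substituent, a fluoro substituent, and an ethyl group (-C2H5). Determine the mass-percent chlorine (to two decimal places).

Atom tally by fragment:
  benzene ring core → C:6 H:6
  (− 4 ring H displaced by substituents)
  + OCH3 → C:1 H:3 O:1
  + Cl → Cl:1
  + F → F:1
  + C2H5 → C:2 H:5
Element totals:
  C: 9
  H: 10
  Cl: 1
  F: 1
  O: 1
Molecular formula: C9H10ClFO.
Molar mass = 188.626 g/mol.
Mass from Cl: 1 × 35.45 = 35.450 g/mol.
%Cl = 35.450 / 188.626 × 100 = 18.79%.

18.79%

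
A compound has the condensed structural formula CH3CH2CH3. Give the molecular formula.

C3H8

Element totals:
  C: 3
  H: 8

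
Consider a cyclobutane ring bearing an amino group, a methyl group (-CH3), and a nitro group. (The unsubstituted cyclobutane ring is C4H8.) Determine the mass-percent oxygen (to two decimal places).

Atom tally by fragment:
  cyclobutane ring core → C:4 H:8
  (− 3 ring H displaced by substituents)
  + NH2 → N:1 H:2
  + CH3 → C:1 H:3
  + NO2 → N:1 O:2
Element totals:
  C: 5
  H: 10
  N: 2
  O: 2
Molecular formula: C5H10N2O2.
Molar mass = 130.147 g/mol.
Mass from O: 2 × 15.999 = 31.998 g/mol.
%O = 31.998 / 130.147 × 100 = 24.59%.

24.59%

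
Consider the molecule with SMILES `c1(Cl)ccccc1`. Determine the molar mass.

Atom tally by fragment:
  benzene ring core → C:6 H:6
  (− 1 ring H displaced by substituents)
  + Cl → Cl:1
Element totals:
  C: 6
  H: 5
  Cl: 1
Molecular formula: C6H5Cl.
  M = 6(12.011) + 5(1.008) + 35.45
    = 72.066 + 5.040 + 35.450 = 112.556

112.56 g/mol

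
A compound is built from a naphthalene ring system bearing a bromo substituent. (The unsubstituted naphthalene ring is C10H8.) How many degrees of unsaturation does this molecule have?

7

Atom tally by fragment:
  naphthalene ring system core → C:10 H:8
  (− 1 ring H displaced by substituents)
  + Br → Br:1
Element totals:
  C: 10
  H: 7
  Br: 1
Molecular formula: C10H7Br.
DoU = (2C + 2 + N − H − X) / 2 = (2·10 + 2 + 0 − 7 − 1) / 2 = 7.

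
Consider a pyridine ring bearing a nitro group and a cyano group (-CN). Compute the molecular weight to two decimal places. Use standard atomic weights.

149.11 g/mol

Atom tally by fragment:
  pyridine ring core → C:5 H:5 N:1
  (− 2 ring H displaced by substituents)
  + NO2 → N:1 O:2
  + CN → C:1 N:1
Element totals:
  C: 6
  H: 3
  N: 3
  O: 2
Molecular formula: C6H3N3O2.
  M = 6(12.011) + 3(1.008) + 3(14.007) + 2(15.999)
    = 72.066 + 3.024 + 42.021 + 31.998 = 149.109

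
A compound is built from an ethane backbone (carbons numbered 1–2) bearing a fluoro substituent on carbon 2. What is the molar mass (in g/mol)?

48.06 g/mol

Atom tally by fragment:
  CH3 → C:1 H:3
  CH2F → C:1 H:2 F:1
Element totals:
  C: 2
  H: 5
  F: 1
Molecular formula: C2H5F.
  M = 2(12.011) + 5(1.008) + 18.998
    = 24.022 + 5.040 + 18.998 = 48.060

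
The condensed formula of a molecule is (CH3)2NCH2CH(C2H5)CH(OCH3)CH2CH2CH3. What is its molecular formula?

Atom tally by fragment:
  (CH3)2NCH2 → C:3 H:8 N:1
  CH(C2H5) → C:3 H:6
  CH(OCH3) → C:2 H:4 O:1
  CH2 → C:1 H:2
  CH2 → C:1 H:2
  CH3 → C:1 H:3
Element totals:
  C: 11
  H: 25
  N: 1
  O: 1

C11H25NO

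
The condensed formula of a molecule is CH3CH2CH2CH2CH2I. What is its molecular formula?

Element totals:
  C: 5
  H: 11
  I: 1

C5H11I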